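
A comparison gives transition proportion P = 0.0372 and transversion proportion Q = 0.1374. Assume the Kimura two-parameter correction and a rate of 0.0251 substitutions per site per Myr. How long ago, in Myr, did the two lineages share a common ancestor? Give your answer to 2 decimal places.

Under the Kimura two-parameter model, d = −½ ln(1 − 2P − Q) − ¼ ln(1 − 2Q).
1 − 2P − Q = 0.7882, giving −½ ln(0.7882) = 0.119002.
1 − 2Q = 0.7252, giving −¼ ln(0.7252) = 0.080327.
d = 0.119002 + 0.080327 = 0.199329.
Under a molecular clock d = 2μt, so t = d/(2μ) = 0.199329 / (2 × 0.0251) = 3.97 Myr.

3.97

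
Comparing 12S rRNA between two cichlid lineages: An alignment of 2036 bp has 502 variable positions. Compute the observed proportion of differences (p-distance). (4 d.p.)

p = 502/2036 = 0.246561… ≈ 0.2466 (to 4 d.p.).

0.2466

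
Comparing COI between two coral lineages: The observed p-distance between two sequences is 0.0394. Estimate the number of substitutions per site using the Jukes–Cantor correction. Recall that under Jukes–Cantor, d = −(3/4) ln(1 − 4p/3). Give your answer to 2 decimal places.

d = −(3/4) ln(1 − 4p/3) = −0.75 ln(1 − 0.052533) = −0.75 ln(0.947467)
  = −0.75 × (-0.053963) = 0.040472 substitutions/site.

0.04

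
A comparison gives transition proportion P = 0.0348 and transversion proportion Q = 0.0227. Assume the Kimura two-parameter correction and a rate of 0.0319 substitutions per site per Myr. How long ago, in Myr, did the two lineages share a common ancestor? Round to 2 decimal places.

Under the Kimura two-parameter model, d = −½ ln(1 − 2P − Q) − ¼ ln(1 − 2Q).
1 − 2P − Q = 0.9077, giving −½ ln(0.9077) = 0.048421.
1 − 2Q = 0.9546, giving −¼ ln(0.9546) = 0.011616.
d = 0.048421 + 0.011616 = 0.060037.
Under a molecular clock d = 2μt, so t = d/(2μ) = 0.060037 / (2 × 0.0319) = 0.94 Myr.

0.94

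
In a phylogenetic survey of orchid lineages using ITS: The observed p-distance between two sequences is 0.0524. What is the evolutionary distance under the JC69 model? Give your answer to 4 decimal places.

0.0543

d = −(3/4) ln(1 − 4p/3) = −0.75 ln(1 − 0.069867) = −0.75 ln(0.930133)
  = −0.75 × (-0.072428) = 0.054321 substitutions/site.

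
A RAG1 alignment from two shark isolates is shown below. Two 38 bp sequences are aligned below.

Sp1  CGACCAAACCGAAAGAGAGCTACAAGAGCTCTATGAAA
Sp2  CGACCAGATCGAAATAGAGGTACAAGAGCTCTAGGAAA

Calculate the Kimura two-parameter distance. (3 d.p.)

Of 38 sites, 2 differences are transitions and 3 are transversions, so P = 2/38 ≈ 0.052632 and Q = 3/38 ≈ 0.078947.
Under the Kimura two-parameter model, d = −½ ln(1 − 2P − Q) − ¼ ln(1 − 2Q).
1 − 2P − Q = 0.815789, giving −½ ln(0.815789) = 0.101800.
1 − 2Q = 0.842106, giving −¼ ln(0.842106) = 0.042962.
d = 0.101800 + 0.042962 = 0.144762.

0.145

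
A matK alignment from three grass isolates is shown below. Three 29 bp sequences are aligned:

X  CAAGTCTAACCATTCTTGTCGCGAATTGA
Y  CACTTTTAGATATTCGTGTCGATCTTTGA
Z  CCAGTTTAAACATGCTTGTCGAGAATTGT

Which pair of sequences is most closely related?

X–Y: 11/29 differ, p = 0.379, d = 0.529.
X–Z: 6/29 differ, p = 0.207, d = 0.242.
Y–Z: 11/29 differ, p = 0.379, d = 0.529.
The smallest distance is between X and Z.

X and Z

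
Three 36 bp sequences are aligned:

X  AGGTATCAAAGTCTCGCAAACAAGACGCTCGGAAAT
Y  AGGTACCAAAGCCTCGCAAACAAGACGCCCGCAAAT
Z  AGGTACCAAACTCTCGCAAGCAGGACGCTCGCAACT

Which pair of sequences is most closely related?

X and Y

X–Y: 4/36 differ, p = 0.111, d = 0.120.
X–Z: 6/36 differ, p = 0.167, d = 0.188.
Y–Z: 6/36 differ, p = 0.167, d = 0.188.
The smallest distance is between X and Y.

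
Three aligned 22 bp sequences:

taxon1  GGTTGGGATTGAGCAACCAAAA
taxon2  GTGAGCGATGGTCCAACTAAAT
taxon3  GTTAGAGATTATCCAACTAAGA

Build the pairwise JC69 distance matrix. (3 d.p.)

taxon1–taxon2: 9/22 sites differ → p ≈ 0.409091, d = −0.75 ln(1 − 0.545455) = 0.591344 ≈ 0.591.
taxon1–taxon3: 8/22 sites differ → p ≈ 0.363636, d = −0.75 ln(1 − 0.484848) = 0.497470 ≈ 0.497.
taxon2–taxon3: 6/22 sites differ → p ≈ 0.272727, d = −0.75 ln(1 − 0.363636) = 0.338988 ≈ 0.339.

d(taxon1,taxon2) = 0.591, d(taxon1,taxon3) = 0.497, d(taxon2,taxon3) = 0.339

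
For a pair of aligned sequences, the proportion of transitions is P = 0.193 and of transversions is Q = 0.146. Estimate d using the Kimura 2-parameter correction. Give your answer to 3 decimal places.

0.466

Under the Kimura two-parameter model, d = −½ ln(1 − 2P − Q) − ¼ ln(1 − 2Q).
1 − 2P − Q = 0.468, giving −½ ln(0.468) = 0.379643.
1 − 2Q = 0.708, giving −¼ ln(0.708) = 0.086328.
d = 0.379643 + 0.086328 = 0.465971.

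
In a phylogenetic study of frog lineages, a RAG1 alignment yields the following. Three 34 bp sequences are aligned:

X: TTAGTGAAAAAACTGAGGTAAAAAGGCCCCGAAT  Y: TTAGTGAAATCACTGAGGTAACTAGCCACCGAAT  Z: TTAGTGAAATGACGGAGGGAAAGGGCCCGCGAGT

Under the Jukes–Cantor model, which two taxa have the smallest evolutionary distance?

X and Y

X–Y: 6/34 differ, p = 0.176, d = 0.201.
X–Z: 9/34 differ, p = 0.265, d = 0.326.
Y–Z: 9/34 differ, p = 0.265, d = 0.326.
The smallest distance is between X and Y.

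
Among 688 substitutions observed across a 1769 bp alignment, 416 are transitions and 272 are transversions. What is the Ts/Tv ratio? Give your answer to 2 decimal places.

1.53

R = 416/272 = 1.529411… ≈ 1.53 (to 2 d.p.).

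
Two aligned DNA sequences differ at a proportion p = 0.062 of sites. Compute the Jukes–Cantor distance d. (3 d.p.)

0.065

d = −(3/4) ln(1 − 4p/3) = −0.75 ln(1 − 0.082667) = −0.75 ln(0.917333)
  = −0.75 × (-0.086285) = 0.064714 substitutions/site.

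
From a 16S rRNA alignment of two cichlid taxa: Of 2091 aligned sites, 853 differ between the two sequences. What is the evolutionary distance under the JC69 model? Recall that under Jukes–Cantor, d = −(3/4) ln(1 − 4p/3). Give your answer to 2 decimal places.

p = 853/2091 ≈ 0.407939.
d = −(3/4) ln(1 − 4p/3) = −0.75 ln(1 − 0.543919) = −0.75 ln(0.456081)
  = −0.75 × (-0.785085) = 0.588814 substitutions/site.

0.59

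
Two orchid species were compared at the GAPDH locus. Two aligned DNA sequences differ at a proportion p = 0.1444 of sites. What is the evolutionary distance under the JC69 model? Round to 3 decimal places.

0.160

d = −(3/4) ln(1 − 4p/3) = −0.75 ln(1 − 0.192533) = −0.75 ln(0.807467)
  = −0.75 × (-0.213853) = 0.160390 substitutions/site.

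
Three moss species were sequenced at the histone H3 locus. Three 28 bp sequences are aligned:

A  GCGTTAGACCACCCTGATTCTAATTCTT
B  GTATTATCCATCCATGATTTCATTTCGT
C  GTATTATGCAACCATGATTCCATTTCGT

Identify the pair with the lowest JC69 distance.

A–B: 11/28 differ, p = 0.393, d = 0.556.
A–C: 9/28 differ, p = 0.321, d = 0.420.
B–C: 3/28 differ, p = 0.107, d = 0.116.
The smallest distance is between B and C.

B and C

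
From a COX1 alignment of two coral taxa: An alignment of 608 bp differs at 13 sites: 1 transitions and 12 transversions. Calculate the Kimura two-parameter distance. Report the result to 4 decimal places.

P = 1/608 ≈ 0.001645 and Q = 12/608 ≈ 0.019737.
Under the Kimura two-parameter model, d = −½ ln(1 − 2P − Q) − ¼ ln(1 − 2Q).
1 − 2P − Q = 0.976973, giving −½ ln(0.976973) = 0.011648.
1 − 2Q = 0.960526, giving −¼ ln(0.960526) = 0.010069.
d = 0.011648 + 0.010069 = 0.021717.

0.0217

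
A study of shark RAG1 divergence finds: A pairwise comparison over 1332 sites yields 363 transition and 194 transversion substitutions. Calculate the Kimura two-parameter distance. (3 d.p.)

P = 363/1332 ≈ 0.272523 and Q = 194/1332 ≈ 0.145646.
Under the Kimura two-parameter model, d = −½ ln(1 − 2P − Q) − ¼ ln(1 − 2Q).
1 − 2P − Q = 0.309308, giving −½ ln(0.309308) = 0.586709.
1 − 2Q = 0.708708, giving −¼ ln(0.708708) = 0.086078.
d = 0.586709 + 0.086078 = 0.672787.

0.673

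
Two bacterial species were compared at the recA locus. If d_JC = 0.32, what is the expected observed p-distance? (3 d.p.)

0.260

p = (3/4)(1 − e^(−4d/3)) = 0.75 × (1 − e^(-0.426667)) = 0.75 × (1 − 0.652681) = 0.260489.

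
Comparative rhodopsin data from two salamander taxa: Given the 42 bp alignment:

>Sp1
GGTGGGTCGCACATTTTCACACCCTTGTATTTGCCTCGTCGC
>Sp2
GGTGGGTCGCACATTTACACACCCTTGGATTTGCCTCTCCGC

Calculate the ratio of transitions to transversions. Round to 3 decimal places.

Transitions are A↔G and C↔T; transversions are all other mismatches.
Transitions: 1. Transversions: 3.
R = 1/3 = 0.333333… ≈ 0.333 (to 3 d.p.).

0.333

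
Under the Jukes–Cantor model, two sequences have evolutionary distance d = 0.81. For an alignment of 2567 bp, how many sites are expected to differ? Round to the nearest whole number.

1271

Invert JC69: p = (3/4)(1 − e^(−4d/3)) = 0.75 × (1 − e^(-1.08)) = 0.75 × (1 − 0.339596) = 0.495303.
Expected differing sites = pL ≈ 0.495303 × 2567 = 1271.442801 ≈ 1271.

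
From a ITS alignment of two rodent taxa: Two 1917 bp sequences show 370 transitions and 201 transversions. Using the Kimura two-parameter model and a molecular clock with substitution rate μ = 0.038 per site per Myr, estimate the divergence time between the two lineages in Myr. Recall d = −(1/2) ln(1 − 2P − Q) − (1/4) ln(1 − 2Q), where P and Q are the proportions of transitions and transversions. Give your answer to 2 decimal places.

5.22

P = 370/1917 ≈ 0.19301 and Q = 201/1917 ≈ 0.104851.
Under the Kimura two-parameter model, d = −½ ln(1 − 2P − Q) − ¼ ln(1 − 2Q).
1 − 2P − Q = 0.509129, giving −½ ln(0.509129) = 0.337527.
1 − 2Q = 0.790298, giving −¼ ln(0.790298) = 0.058836.
d = 0.337527 + 0.058836 = 0.396363.
Under a molecular clock d = 2μt, so t = d/(2μ) = 0.396363 / (2 × 0.038) = 5.22 Myr.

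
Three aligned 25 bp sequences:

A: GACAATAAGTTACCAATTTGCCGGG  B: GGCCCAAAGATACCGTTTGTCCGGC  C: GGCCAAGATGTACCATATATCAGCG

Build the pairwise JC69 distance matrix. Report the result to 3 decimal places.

A–B: 10/25 sites differ → p = 0.4, d = −0.75 ln(1 − 0.533333) = 0.571605 ≈ 0.572.
A–C: 12/25 sites differ → p = 0.48, d = −0.75 ln(1 − 0.64) = 0.766238 ≈ 0.766.
B–C: 10/25 sites differ → p = 0.4, d = −0.75 ln(1 − 0.533333) = 0.571605 ≈ 0.572.

d(A,B) = 0.572, d(A,C) = 0.766, d(B,C) = 0.572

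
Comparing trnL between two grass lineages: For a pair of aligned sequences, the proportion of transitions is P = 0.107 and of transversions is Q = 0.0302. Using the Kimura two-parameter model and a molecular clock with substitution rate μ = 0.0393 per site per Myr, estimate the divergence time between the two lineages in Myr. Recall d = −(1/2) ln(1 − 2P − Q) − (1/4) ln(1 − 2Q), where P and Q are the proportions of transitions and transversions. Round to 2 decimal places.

1.98

Under the Kimura two-parameter model, d = −½ ln(1 − 2P − Q) − ¼ ln(1 − 2Q).
1 − 2P − Q = 0.7558, giving −½ ln(0.7558) = 0.139989.
1 − 2Q = 0.9396, giving −¼ ln(0.9396) = 0.015575.
d = 0.139989 + 0.015575 = 0.155564.
Under a molecular clock d = 2μt, so t = d/(2μ) = 0.155564 / (2 × 0.0393) = 1.98 Myr.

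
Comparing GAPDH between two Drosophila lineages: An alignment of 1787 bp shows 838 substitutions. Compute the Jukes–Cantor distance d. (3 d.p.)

p = 838/1787 ≈ 0.468942.
d = −(3/4) ln(1 − 4p/3) = −0.75 ln(1 − 0.625256) = −0.75 ln(0.374744)
  = −0.75 × (-0.981512) = 0.736134 substitutions/site.

0.736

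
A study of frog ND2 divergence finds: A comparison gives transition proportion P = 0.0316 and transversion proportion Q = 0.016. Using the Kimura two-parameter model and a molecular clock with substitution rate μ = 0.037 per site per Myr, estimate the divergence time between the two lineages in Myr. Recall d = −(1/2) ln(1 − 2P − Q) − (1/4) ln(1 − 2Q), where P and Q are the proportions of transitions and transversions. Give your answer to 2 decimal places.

Under the Kimura two-parameter model, d = −½ ln(1 − 2P − Q) − ¼ ln(1 − 2Q).
1 − 2P − Q = 0.9208, giving −½ ln(0.9208) = 0.041256.
1 − 2Q = 0.968, giving −¼ ln(0.968) = 0.008131.
d = 0.041256 + 0.008131 = 0.049387.
Under a molecular clock d = 2μt, so t = d/(2μ) = 0.049387 / (2 × 0.037) = 0.67 Myr.

0.67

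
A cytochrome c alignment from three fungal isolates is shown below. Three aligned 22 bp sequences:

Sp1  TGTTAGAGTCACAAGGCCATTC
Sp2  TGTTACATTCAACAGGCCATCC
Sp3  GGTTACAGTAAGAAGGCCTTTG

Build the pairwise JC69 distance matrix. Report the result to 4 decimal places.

d(Sp1,Sp2) = 0.2708, d(Sp1,Sp3) = 0.3390, d(Sp2,Sp3) = 0.4975

Sp1–Sp2: 5/22 sites differ → p ≈ 0.227273, d = −0.75 ln(1 − 0.303031) = 0.270761 ≈ 0.2708.
Sp1–Sp3: 6/22 sites differ → p ≈ 0.272727, d = −0.75 ln(1 − 0.363636) = 0.338988 ≈ 0.3390.
Sp2–Sp3: 8/22 sites differ → p ≈ 0.363636, d = −0.75 ln(1 − 0.484848) = 0.497470 ≈ 0.4975.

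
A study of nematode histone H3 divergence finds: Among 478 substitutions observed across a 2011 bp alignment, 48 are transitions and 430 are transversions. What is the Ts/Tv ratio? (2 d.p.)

R = 48/430 = 0.111627… ≈ 0.11 (to 2 d.p.).

0.11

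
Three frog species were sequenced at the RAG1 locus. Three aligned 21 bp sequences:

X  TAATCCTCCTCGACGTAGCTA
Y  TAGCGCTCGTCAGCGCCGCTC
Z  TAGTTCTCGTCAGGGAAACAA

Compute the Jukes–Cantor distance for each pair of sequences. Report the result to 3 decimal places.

X–Y: 9/21 sites differ → p ≈ 0.428571, d = −0.75 ln(1 − 0.571428) = 0.635472 ≈ 0.635.
X–Z: 9/21 sites differ → p ≈ 0.428571, d = −0.75 ln(1 − 0.571428) = 0.635472 ≈ 0.635.
Y–Z: 8/21 sites differ → p ≈ 0.380952, d = −0.75 ln(1 − 0.507936) = 0.531860 ≈ 0.532.

d(X,Y) = 0.635, d(X,Z) = 0.635, d(Y,Z) = 0.532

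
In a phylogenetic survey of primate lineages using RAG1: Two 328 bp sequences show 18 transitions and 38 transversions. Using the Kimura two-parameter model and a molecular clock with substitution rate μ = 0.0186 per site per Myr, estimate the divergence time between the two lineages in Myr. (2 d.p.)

5.21

P = 18/328 ≈ 0.054878 and Q = 38/328 ≈ 0.115854.
Under the Kimura two-parameter model, d = −½ ln(1 − 2P − Q) − ¼ ln(1 − 2Q).
1 − 2P − Q = 0.77439, giving −½ ln(0.77439) = 0.127840.
1 − 2Q = 0.768292, giving −¼ ln(0.768292) = 0.065896.
d = 0.127840 + 0.065896 = 0.193736.
Under a molecular clock d = 2μt, so t = d/(2μ) = 0.193736 / (2 × 0.0186) = 5.21 Myr.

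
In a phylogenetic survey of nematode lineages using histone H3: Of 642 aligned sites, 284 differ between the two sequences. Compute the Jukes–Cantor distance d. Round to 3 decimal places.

p = 284/642 ≈ 0.442368.
d = −(3/4) ln(1 − 4p/3) = −0.75 ln(1 − 0.589824) = −0.75 ln(0.410176)
  = −0.75 × (-0.891169) = 0.668377 substitutions/site.

0.668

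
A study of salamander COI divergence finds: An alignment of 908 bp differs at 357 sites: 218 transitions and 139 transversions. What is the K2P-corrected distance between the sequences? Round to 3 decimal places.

0.593

P = 218/908 ≈ 0.240088 and Q = 139/908 ≈ 0.153084.
Under the Kimura two-parameter model, d = −½ ln(1 − 2P − Q) − ¼ ln(1 − 2Q).
1 − 2P − Q = 0.36674, giving −½ ln(0.36674) = 0.501551.
1 − 2Q = 0.693832, giving −¼ ln(0.693832) = 0.091381.
d = 0.501551 + 0.091381 = 0.592932.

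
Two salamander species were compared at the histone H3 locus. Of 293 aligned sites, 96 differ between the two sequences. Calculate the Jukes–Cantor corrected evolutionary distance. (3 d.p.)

0.431

p = 96/293 ≈ 0.327645.
d = −(3/4) ln(1 − 4p/3) = −0.75 ln(1 − 0.43686) = −0.75 ln(0.56314)
  = −0.75 × (-0.574227) = 0.430670 substitutions/site.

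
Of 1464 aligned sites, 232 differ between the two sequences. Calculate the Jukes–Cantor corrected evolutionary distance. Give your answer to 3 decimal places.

0.178

p = 232/1464 ≈ 0.15847.
d = −(3/4) ln(1 − 4p/3) = −0.75 ln(1 − 0.211293) = −0.75 ln(0.788707)
  = −0.75 × (-0.237360) = 0.178020 substitutions/site.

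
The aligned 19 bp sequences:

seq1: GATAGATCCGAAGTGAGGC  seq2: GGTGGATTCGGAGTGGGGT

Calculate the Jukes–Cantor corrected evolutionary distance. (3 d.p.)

The sequences differ at 6 of 19 sites (2, 4, 8, 11, 16, 19), so p = 6/19 ≈ 0.315789.
d = −(3/4) ln(1 − 4p/3) = −0.75 ln(1 − 0.421052) = −0.75 ln(0.578948)
  = −0.75 × (-0.546543) = 0.409907 substitutions/site.

0.410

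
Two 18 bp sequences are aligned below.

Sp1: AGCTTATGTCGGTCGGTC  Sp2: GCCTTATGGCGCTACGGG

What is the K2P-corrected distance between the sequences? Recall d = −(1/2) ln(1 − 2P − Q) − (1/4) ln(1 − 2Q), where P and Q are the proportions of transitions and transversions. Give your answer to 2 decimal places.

Of 18 sites, 1 differences are transitions and 7 are transversions, so P = 1/18 ≈ 0.055556 and Q = 7/18 ≈ 0.388889.
Under the Kimura two-parameter model, d = −½ ln(1 − 2P − Q) − ¼ ln(1 − 2Q).
1 − 2P − Q = 0.499999, giving −½ ln(0.499999) = 0.346575.
1 − 2Q = 0.222222, giving −¼ ln(0.222222) = 0.376020.
d = 0.346575 + 0.376020 = 0.722595.

0.72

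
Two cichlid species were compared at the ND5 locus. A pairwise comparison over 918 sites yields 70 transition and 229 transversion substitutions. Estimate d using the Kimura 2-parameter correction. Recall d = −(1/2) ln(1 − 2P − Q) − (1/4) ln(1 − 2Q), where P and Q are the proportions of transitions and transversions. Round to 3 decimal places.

0.430

P = 70/918 ≈ 0.076253 and Q = 229/918 ≈ 0.249455.
Under the Kimura two-parameter model, d = −½ ln(1 − 2P − Q) − ¼ ln(1 − 2Q).
1 − 2P − Q = 0.598039, giving −½ ln(0.598039) = 0.257050.
1 − 2Q = 0.50109, giving −¼ ln(0.50109) = 0.172742.
d = 0.257050 + 0.172742 = 0.429792.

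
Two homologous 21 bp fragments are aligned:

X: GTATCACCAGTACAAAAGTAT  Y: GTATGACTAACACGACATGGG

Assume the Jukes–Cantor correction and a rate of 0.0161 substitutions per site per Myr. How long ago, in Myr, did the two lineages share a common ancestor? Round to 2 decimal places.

23.47

The sequences differ at 10 of 21 sites (5, 8, 10, 11, 14, 16, 18, 19, 20, 21), so p = 10/21 ≈ 0.47619.
d = −(3/4) ln(1 − 4p/3) = −0.75 ln(1 − 0.63492) = −0.75 ln(0.36508)
  = −0.75 × (-1.007639) = 0.755729 substitutions/site.
Under a molecular clock d = 2μt, so t = d/(2μ) = 0.755729 / (2 × 0.0161) = 23.47 Myr.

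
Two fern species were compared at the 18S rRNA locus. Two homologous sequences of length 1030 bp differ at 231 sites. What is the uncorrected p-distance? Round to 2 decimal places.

0.22

p = 231/1030 = 0.224271… ≈ 0.22 (to 2 d.p.).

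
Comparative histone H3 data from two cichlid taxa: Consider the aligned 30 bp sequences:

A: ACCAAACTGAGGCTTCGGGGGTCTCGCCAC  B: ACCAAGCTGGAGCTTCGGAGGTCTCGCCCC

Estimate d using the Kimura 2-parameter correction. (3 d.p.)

Of 30 sites, 4 differences are transitions and 1 are transversions, so P = 4/30 ≈ 0.133333 and Q = 1/30 ≈ 0.033333.
Under the Kimura two-parameter model, d = −½ ln(1 − 2P − Q) − ¼ ln(1 − 2Q).
1 − 2P − Q = 0.700001, giving −½ ln(0.700001) = 0.178337.
1 − 2Q = 0.933334, giving −¼ ln(0.933334) = 0.017248.
d = 0.178337 + 0.017248 = 0.195585.

0.196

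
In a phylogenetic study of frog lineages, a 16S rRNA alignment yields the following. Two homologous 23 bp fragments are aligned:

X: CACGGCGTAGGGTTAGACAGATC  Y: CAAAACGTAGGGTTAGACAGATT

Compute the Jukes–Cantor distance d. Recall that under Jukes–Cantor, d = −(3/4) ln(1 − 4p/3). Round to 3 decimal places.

The sequences differ at 4 of 23 sites (3, 4, 5, 23), so p = 4/23 ≈ 0.173913.
d = −(3/4) ln(1 − 4p/3) = −0.75 ln(1 − 0.231884) = −0.75 ln(0.768116)
  = −0.75 × (-0.263815) = 0.197861 substitutions/site.

0.198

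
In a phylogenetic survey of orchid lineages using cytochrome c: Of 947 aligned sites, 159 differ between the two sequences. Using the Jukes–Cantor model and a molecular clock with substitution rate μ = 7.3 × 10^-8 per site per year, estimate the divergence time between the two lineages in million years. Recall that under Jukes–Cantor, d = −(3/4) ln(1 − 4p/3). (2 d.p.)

1.30

p = 159/947 ≈ 0.167899.
d = −(3/4) ln(1 − 4p/3) = −0.75 ln(1 − 0.223865) = −0.75 ln(0.776135)
  = −0.75 × (-0.253429) = 0.190072 substitutions/site.
Under a molecular clock d = 2μt, so t = d/(2μ) = 0.190072 / (2 × 7.3 × 10^-8) = 1.30 million years.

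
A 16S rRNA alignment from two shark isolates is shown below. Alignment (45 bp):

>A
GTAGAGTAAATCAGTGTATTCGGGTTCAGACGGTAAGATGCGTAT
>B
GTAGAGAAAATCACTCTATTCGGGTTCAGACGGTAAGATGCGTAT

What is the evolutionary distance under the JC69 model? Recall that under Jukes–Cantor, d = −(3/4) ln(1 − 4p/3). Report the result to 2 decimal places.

The sequences differ at 3 of 45 sites (7, 14, 16), so p = 3/45 ≈ 0.066667.
d = −(3/4) ln(1 − 4p/3) = −0.75 ln(1 − 0.088889) = −0.75 ln(0.911111)
  = −0.75 × (-0.093091) = 0.069818 substitutions/site.

0.07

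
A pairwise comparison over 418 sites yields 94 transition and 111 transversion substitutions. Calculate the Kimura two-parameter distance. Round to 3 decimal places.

P = 94/418 ≈ 0.22488 and Q = 111/418 ≈ 0.26555.
Under the Kimura two-parameter model, d = −½ ln(1 − 2P − Q) − ¼ ln(1 − 2Q).
1 − 2P − Q = 0.28469, giving −½ ln(0.28469) = 0.628177.
1 − 2Q = 0.4689, giving −¼ ln(0.4689) = 0.189341.
d = 0.628177 + 0.189341 = 0.817518.

0.818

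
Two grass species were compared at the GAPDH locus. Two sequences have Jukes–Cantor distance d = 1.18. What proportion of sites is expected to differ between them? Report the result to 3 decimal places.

0.594

p = (3/4)(1 − e^(−4d/3)) = 0.75 × (1 − e^(-1.573333)) = 0.75 × (1 − 0.207353) = 0.594485.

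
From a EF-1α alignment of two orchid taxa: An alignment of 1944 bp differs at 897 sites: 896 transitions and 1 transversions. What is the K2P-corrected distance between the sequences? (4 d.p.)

1.2779

P = 896/1944 ≈ 0.460905 and Q = 1/1944 ≈ 0.000514.
Under the Kimura two-parameter model, d = −½ ln(1 − 2P − Q) − ¼ ln(1 − 2Q).
1 − 2P − Q = 0.077676, giving −½ ln(0.077676) = 1.277604.
1 − 2Q = 0.998972, giving −¼ ln(0.998972) = 0.000257.
d = 1.277604 + 0.000257 = 1.277861.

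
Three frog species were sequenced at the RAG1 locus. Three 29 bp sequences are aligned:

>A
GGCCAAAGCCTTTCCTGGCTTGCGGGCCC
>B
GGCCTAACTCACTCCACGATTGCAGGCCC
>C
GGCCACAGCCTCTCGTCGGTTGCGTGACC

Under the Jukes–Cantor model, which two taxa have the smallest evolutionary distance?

A–B: 9/29 differ, p = 0.310, d = 0.401.
A–C: 7/29 differ, p = 0.241, d = 0.291.
B–C: 11/29 differ, p = 0.379, d = 0.529.
The smallest distance is between A and C.

A and C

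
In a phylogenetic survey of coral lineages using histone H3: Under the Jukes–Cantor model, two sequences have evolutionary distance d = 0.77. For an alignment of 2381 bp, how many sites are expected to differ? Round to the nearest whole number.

1146

Invert JC69: p = (3/4)(1 − e^(−4d/3)) = 0.75 × (1 − e^(-1.026667)) = 0.75 × (1 − 0.358199) = 0.481351.
Expected differing sites = pL ≈ 0.481351 × 2381 = 1146.096731 ≈ 1146.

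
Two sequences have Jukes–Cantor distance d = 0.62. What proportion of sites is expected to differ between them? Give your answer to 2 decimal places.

0.42

p = (3/4)(1 − e^(−4d/3)) = 0.75 × (1 − e^(-0.826667)) = 0.75 × (1 − 0.437505) = 0.421871.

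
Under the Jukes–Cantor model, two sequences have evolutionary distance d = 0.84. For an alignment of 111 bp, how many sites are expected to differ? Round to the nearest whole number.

Invert JC69: p = (3/4)(1 − e^(−4d/3)) = 0.75 × (1 − e^(-1.12)) = 0.75 × (1 − 0.326280) = 0.505290.
Expected differing sites = pL ≈ 0.505290 × 111 = 56.08719 ≈ 56.

56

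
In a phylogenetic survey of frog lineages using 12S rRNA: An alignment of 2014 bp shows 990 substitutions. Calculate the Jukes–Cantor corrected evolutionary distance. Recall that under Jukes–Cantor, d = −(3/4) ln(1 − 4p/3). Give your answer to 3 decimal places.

0.799

p = 990/2014 ≈ 0.491559.
d = −(3/4) ln(1 − 4p/3) = −0.75 ln(1 − 0.655412) = −0.75 ln(0.344588)
  = −0.75 × (-1.065406) = 0.799055 substitutions/site.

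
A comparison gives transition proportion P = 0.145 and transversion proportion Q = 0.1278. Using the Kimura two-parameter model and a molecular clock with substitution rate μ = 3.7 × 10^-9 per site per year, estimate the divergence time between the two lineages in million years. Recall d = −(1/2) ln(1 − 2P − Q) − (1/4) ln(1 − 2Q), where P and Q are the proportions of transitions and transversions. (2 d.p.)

Under the Kimura two-parameter model, d = −½ ln(1 − 2P − Q) − ¼ ln(1 − 2Q).
1 − 2P − Q = 0.5822, giving −½ ln(0.5822) = 0.270471.
1 − 2Q = 0.7444, giving −¼ ln(0.7444) = 0.073794.
d = 0.270471 + 0.073794 = 0.344265.
Under a molecular clock d = 2μt, so t = d/(2μ) = 0.344265 / (2 × 3.7 × 10^-9) = 46.52 million years.

46.52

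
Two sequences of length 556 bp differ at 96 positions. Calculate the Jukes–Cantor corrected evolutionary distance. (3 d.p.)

p = 96/556 ≈ 0.172662.
d = −(3/4) ln(1 − 4p/3) = −0.75 ln(1 − 0.230216) = −0.75 ln(0.769784)
  = −0.75 × (-0.261645) = 0.196234 substitutions/site.

0.196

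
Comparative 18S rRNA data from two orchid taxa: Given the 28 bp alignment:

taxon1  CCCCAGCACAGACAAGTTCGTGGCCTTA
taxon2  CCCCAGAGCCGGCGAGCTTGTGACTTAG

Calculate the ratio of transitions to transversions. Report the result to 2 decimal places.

2.67

Transitions are A↔G and C↔T; transversions are all other mismatches.
Transitions: 8. Transversions: 3.
R = 8/3 = 2.666666… ≈ 2.67 (to 2 d.p.).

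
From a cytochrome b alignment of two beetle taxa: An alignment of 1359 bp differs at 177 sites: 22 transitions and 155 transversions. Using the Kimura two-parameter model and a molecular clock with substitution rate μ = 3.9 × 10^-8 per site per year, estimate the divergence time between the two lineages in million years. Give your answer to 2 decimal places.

P = 22/1359 ≈ 0.016188 and Q = 155/1359 ≈ 0.114054.
Under the Kimura two-parameter model, d = −½ ln(1 − 2P − Q) − ¼ ln(1 − 2Q).
1 − 2P − Q = 0.85357, giving −½ ln(0.85357) = 0.079164.
1 − 2Q = 0.771892, giving −¼ ln(0.771892) = 0.064728.
d = 0.079164 + 0.064728 = 0.143892.
Under a molecular clock d = 2μt, so t = d/(2μ) = 0.143892 / (2 × 3.9 × 10^-8) = 1.84 million years.

1.84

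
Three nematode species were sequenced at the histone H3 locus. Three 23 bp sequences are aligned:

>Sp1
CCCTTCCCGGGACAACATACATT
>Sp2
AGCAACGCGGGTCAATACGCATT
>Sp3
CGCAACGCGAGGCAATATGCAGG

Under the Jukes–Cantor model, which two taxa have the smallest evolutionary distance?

Sp2 and Sp3

Sp1–Sp2: 9/23 differ, p = 0.391, d = 0.553.
Sp1–Sp3: 10/23 differ, p = 0.435, d = 0.650.
Sp2–Sp3: 6/23 differ, p = 0.261, d = 0.321.
The smallest distance is between Sp2 and Sp3.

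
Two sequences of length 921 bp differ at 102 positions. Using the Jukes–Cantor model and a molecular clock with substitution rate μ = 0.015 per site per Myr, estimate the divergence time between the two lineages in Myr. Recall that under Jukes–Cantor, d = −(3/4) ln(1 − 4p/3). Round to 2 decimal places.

3.99

p = 102/921 ≈ 0.110749.
d = −(3/4) ln(1 − 4p/3) = −0.75 ln(1 − 0.147665) = −0.75 ln(0.852335)
  = −0.75 × (-0.159776) = 0.119832 substitutions/site.
Under a molecular clock d = 2μt, so t = d/(2μ) = 0.119832 / (2 × 0.015) = 3.99 Myr.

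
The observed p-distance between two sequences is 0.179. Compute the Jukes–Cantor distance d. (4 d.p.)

0.2045

d = −(3/4) ln(1 − 4p/3) = −0.75 ln(1 − 0.238667) = −0.75 ln(0.761333)
  = −0.75 × (-0.272684) = 0.204513 substitutions/site.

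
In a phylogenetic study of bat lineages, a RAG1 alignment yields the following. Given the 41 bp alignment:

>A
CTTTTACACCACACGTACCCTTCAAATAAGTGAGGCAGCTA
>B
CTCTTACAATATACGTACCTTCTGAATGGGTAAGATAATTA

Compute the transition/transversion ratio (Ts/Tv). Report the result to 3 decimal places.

14.000

Transitions are A↔G and C↔T; transversions are all other mismatches.
Transitions: 14. Transversions: 1.
R = 14/1 = 14.000.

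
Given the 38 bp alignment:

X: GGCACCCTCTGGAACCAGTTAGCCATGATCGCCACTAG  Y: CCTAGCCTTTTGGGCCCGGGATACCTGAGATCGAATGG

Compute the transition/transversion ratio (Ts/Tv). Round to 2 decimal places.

0.33

Transitions are A↔G and C↔T; transversions are all other mismatches.
Transitions: 5. Transversions: 15.
R = 5/15 = 0.333333… ≈ 0.33 (to 2 d.p.).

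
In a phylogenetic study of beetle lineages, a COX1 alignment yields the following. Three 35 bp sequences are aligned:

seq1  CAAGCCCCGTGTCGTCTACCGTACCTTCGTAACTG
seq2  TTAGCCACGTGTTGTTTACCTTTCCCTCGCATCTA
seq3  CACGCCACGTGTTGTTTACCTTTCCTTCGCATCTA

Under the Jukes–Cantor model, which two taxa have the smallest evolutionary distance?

seq1–seq2: 11/35 differ, p = 0.314, d = 0.407.
seq1–seq3: 9/35 differ, p = 0.257, d = 0.315.
seq2–seq3: 4/35 differ, p = 0.114, d = 0.124.
The smallest distance is between seq2 and seq3.

seq2 and seq3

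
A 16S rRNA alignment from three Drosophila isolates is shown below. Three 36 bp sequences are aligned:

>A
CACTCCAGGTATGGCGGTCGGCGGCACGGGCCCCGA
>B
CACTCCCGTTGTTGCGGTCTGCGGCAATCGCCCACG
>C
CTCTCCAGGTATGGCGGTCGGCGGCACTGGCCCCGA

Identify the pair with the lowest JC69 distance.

A–B: 11/36 differ, p = 0.306, d = 0.392.
A–C: 2/36 differ, p = 0.056, d = 0.058.
B–C: 11/36 differ, p = 0.306, d = 0.392.
The smallest distance is between A and C.

A and C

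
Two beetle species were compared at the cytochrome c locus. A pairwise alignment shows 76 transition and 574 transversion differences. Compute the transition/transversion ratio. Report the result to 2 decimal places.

0.13

R = 76/574 = 0.132404… ≈ 0.13 (to 2 d.p.).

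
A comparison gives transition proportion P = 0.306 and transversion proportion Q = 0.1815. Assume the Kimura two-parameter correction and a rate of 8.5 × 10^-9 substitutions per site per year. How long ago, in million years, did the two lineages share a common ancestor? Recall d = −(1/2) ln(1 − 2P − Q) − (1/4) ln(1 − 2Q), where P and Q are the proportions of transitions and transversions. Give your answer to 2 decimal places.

Under the Kimura two-parameter model, d = −½ ln(1 − 2P − Q) − ¼ ln(1 − 2Q).
1 − 2P − Q = 0.2065, giving −½ ln(0.2065) = 0.788727.
1 − 2Q = 0.637, giving −¼ ln(0.637) = 0.112746.
d = 0.788727 + 0.112746 = 0.901473.
Under a molecular clock d = 2μt, so t = d/(2μ) = 0.901473 / (2 × 8.5 × 10^-9) = 53.03 million years.

53.03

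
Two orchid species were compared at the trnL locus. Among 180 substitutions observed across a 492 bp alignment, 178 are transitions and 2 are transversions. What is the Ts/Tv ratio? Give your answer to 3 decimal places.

R = 178/2 = 89.000.

89.000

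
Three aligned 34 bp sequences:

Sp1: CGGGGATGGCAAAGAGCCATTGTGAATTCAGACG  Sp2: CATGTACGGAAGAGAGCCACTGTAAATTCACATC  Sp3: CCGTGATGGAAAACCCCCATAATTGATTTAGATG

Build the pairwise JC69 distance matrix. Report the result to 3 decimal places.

Sp1–Sp2: 11/34 sites differ → p ≈ 0.323529, d = −0.75 ln(1 − 0.431372) = 0.423397 ≈ 0.423.
Sp1–Sp3: 12/34 sites differ → p ≈ 0.352941, d = −0.75 ln(1 − 0.470588) = 0.476991 ≈ 0.477.
Sp2–Sp3: 17/34 sites differ → p = 0.5, d = −0.75 ln(1 − 0.666667) = 0.823960 ≈ 0.824.

d(Sp1,Sp2) = 0.423, d(Sp1,Sp3) = 0.477, d(Sp2,Sp3) = 0.824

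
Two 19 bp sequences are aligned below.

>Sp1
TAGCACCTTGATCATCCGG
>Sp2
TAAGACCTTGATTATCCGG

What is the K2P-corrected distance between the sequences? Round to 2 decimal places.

0.18

Of 19 sites, 2 differences are transitions and 1 are transversions, so P = 2/19 ≈ 0.105263 and Q = 1/19 ≈ 0.052632.
Under the Kimura two-parameter model, d = −½ ln(1 − 2P − Q) − ¼ ln(1 − 2Q).
1 − 2P − Q = 0.736842, giving −½ ln(0.736842) = 0.152691.
1 − 2Q = 0.894736, giving −¼ ln(0.894736) = 0.027807.
d = 0.152691 + 0.027807 = 0.180498.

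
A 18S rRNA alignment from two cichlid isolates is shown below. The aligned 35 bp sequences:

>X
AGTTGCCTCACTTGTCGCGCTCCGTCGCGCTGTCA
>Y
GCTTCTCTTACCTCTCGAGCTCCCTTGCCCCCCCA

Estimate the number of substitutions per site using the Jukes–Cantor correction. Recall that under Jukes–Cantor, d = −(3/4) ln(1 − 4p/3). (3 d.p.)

0.572

The sequences differ at 14 of 35 sites, so p = 14/35 = 0.4.
d = −(3/4) ln(1 − 4p/3) = −0.75 ln(1 − 0.533333) = −0.75 ln(0.466667)
  = −0.75 × (-0.762139) = 0.571604 substitutions/site.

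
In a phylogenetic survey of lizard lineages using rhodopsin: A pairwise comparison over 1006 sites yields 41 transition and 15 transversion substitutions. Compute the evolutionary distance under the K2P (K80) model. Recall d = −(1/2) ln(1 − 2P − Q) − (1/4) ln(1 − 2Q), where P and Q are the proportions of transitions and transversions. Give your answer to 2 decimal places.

P = 41/1006 ≈ 0.040755 and Q = 15/1006 ≈ 0.014911.
Under the Kimura two-parameter model, d = −½ ln(1 − 2P − Q) − ¼ ln(1 − 2Q).
1 − 2P − Q = 0.903579, giving −½ ln(0.903579) = 0.050696.
1 − 2Q = 0.970178, giving −¼ ln(0.970178) = 0.007569.
d = 0.050696 + 0.007569 = 0.058265.

0.06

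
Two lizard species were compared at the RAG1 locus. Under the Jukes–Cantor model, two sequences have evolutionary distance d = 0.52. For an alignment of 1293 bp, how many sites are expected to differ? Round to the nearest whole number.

Invert JC69: p = (3/4)(1 − e^(−4d/3)) = 0.75 × (1 − e^(-0.693333)) = 0.75 × (1 − 0.499907) = 0.375070.
Expected differing sites = pL ≈ 0.375070 × 1293 = 484.96551 ≈ 485.

485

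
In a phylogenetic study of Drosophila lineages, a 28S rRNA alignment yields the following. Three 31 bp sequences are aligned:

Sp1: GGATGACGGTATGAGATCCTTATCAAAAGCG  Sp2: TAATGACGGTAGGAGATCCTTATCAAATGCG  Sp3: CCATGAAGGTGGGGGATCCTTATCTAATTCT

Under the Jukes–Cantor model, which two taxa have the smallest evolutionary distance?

Sp1–Sp2: 4/31 differ, p = 0.129, d = 0.142.
Sp1–Sp3: 10/31 differ, p = 0.323, d = 0.422.
Sp2–Sp3: 8/31 differ, p = 0.258, d = 0.316.
The smallest distance is between Sp1 and Sp2.

Sp1 and Sp2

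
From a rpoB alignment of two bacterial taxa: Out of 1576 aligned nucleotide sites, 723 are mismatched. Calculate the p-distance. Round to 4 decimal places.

0.4588

p = 723/1576 = 0.458756… ≈ 0.4588 (to 4 d.p.).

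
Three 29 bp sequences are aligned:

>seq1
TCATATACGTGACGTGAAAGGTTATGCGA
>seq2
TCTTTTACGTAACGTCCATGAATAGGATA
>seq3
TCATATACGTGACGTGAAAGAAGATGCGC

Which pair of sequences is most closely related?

seq1–seq2: 11/29 differ, p = 0.379, d = 0.529.
seq1–seq3: 4/29 differ, p = 0.138, d = 0.152.
seq2–seq3: 11/29 differ, p = 0.379, d = 0.529.
The smallest distance is between seq1 and seq3.

seq1 and seq3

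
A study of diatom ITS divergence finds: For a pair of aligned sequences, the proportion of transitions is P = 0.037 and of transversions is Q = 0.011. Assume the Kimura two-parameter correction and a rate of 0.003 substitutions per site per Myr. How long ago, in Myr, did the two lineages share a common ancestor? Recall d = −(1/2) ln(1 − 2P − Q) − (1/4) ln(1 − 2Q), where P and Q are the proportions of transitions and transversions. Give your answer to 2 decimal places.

8.33

Under the Kimura two-parameter model, d = −½ ln(1 − 2P − Q) − ¼ ln(1 − 2Q).
1 − 2P − Q = 0.915, giving −½ ln(0.915) = 0.044416.
1 − 2Q = 0.978, giving −¼ ln(0.978) = 0.005561.
d = 0.044416 + 0.005561 = 0.049977.
Under a molecular clock d = 2μt, so t = d/(2μ) = 0.049977 / (2 × 0.003) = 8.33 Myr.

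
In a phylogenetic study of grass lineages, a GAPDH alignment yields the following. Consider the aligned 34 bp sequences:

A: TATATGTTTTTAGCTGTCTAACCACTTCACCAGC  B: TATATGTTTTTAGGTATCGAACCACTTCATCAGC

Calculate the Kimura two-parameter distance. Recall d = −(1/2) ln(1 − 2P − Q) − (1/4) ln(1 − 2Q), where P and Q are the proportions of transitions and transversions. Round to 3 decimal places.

0.128

Of 34 sites, 2 differences are transitions and 2 are transversions, so P = 2/34 ≈ 0.058824 and Q = 2/34 ≈ 0.058824.
Under the Kimura two-parameter model, d = −½ ln(1 − 2P − Q) − ¼ ln(1 − 2Q).
1 − 2P − Q = 0.823528, giving −½ ln(0.823528) = 0.097079.
1 − 2Q = 0.882352, giving −¼ ln(0.882352) = 0.031291.
d = 0.097079 + 0.031291 = 0.128370.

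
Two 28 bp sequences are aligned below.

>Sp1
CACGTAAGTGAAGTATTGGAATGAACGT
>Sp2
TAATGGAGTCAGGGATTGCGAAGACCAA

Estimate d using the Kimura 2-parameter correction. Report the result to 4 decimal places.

0.8249

Of 28 sites, 5 differences are transitions and 9 are transversions, so P = 5/28 ≈ 0.178571 and Q = 9/28 ≈ 0.321429.
Under the Kimura two-parameter model, d = −½ ln(1 − 2P − Q) − ¼ ln(1 − 2Q).
1 − 2P − Q = 0.321429, giving −½ ln(0.321429) = 0.567489.
1 − 2Q = 0.357142, giving −¼ ln(0.357142) = 0.257405.
d = 0.567489 + 0.257405 = 0.824894.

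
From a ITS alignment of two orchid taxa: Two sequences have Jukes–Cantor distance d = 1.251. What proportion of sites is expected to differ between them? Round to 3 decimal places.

p = (3/4)(1 − e^(−4d/3)) = 0.75 × (1 − e^(-1.668)) = 0.75 × (1 − 0.188624) = 0.608532.

0.609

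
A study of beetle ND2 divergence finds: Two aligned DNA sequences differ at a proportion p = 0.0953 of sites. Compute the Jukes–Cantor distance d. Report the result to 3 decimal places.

d = −(3/4) ln(1 − 4p/3) = −0.75 ln(1 − 0.127067) = −0.75 ln(0.872933)
  = −0.75 × (-0.135896) = 0.101922 substitutions/site.

0.102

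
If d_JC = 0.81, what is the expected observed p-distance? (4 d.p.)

p = (3/4)(1 − e^(−4d/3)) = 0.75 × (1 − e^(-1.08)) = 0.75 × (1 − 0.339596) = 0.495303.

0.4953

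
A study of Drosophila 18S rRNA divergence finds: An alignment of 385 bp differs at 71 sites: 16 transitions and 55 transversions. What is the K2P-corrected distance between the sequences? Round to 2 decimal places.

0.21

P = 16/385 ≈ 0.041558 and Q = 55/385 ≈ 0.142857.
Under the Kimura two-parameter model, d = −½ ln(1 − 2P − Q) − ¼ ln(1 − 2Q).
1 − 2P − Q = 0.774027, giving −½ ln(0.774027) = 0.128074.
1 − 2Q = 0.714286, giving −¼ ln(0.714286) = 0.084118.
d = 0.128074 + 0.084118 = 0.212192.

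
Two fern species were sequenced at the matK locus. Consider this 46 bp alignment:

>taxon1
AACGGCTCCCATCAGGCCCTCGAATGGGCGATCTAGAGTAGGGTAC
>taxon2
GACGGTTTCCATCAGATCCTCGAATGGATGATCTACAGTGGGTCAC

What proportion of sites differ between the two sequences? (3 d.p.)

The sequences differ at 11 of 46 positions.
p = 11/46 = 0.239130… ≈ 0.239 (to 3 d.p.).

0.239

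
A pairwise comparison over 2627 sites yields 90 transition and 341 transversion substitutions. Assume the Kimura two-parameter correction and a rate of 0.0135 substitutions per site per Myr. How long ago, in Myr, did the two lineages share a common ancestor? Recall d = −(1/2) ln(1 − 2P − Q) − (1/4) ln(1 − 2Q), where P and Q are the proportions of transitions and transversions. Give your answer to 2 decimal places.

P = 90/2627 ≈ 0.03426 and Q = 341/2627 ≈ 0.129806.
Under the Kimura two-parameter model, d = −½ ln(1 − 2P − Q) − ¼ ln(1 − 2Q).
1 − 2P − Q = 0.801674, giving −½ ln(0.801674) = 0.110527.
1 − 2Q = 0.740388, giving −¼ ln(0.740388) = 0.075145.
d = 0.110527 + 0.075145 = 0.185672.
Under a molecular clock d = 2μt, so t = d/(2μ) = 0.185672 / (2 × 0.0135) = 6.88 Myr.

6.88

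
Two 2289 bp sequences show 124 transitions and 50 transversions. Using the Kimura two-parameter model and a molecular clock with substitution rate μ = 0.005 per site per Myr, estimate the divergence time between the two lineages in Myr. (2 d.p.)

8.09

P = 124/2289 ≈ 0.054172 and Q = 50/2289 ≈ 0.021844.
Under the Kimura two-parameter model, d = −½ ln(1 − 2P − Q) − ¼ ln(1 − 2Q).
1 − 2P − Q = 0.869812, giving −½ ln(0.869812) = 0.069739.
1 − 2Q = 0.956312, giving −¼ ln(0.956312) = 0.011168.
d = 0.069739 + 0.011168 = 0.080907.
Under a molecular clock d = 2μt, so t = d/(2μ) = 0.080907 / (2 × 0.005) = 8.09 Myr.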